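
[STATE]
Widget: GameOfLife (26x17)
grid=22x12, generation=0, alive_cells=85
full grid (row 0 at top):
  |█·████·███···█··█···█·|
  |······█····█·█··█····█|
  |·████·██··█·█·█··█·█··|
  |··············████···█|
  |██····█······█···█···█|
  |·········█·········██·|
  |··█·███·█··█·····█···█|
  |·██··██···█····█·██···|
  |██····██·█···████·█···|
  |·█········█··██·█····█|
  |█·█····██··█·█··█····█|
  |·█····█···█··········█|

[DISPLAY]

Gen: 0                    
█·████·███···█··█···█·    
······█····█·█··█····█    
·████·██··█·█·█··█·█··    
··············████···█    
██····█······█···█···█    
·········█·········██·    
··█·███·█··█·····█···█    
·██··██···█····█·██···    
██····██·█···████·█···    
·█········█··██·█····█    
█·█····██··█·█··█····█    
·█····█···█··········█    
                          
                          
                          
                          


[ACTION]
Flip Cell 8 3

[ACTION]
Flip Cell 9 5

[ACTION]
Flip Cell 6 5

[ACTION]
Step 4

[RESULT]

Gen: 4                    
······██····█·····█···    
··················█·█·    
·██···█████·····█···█·    
·██··█·█·██···█···█···    
··████·██·····█·█·█···    
█████··██············█    
█······███····█···████    
█······██·········█···    
·█·······█··█·········    
█·█···█████···██·█····    
·█···█·····█···█······    
·█······███···········    
                          
                          
                          
                          


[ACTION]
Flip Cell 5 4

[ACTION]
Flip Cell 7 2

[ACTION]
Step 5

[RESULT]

Gen: 9                    
······················    
······················    
······················    
·················█·█··    
██···············██···    
··█··············██···    
██······██··········██    
██·····█··██········██    
·█··█·██···██·██······    
█·██·█·█·██·····█·····    
█··█·█·█···█····█·····    
·██···██····████······    
                          
                          
                          
                          


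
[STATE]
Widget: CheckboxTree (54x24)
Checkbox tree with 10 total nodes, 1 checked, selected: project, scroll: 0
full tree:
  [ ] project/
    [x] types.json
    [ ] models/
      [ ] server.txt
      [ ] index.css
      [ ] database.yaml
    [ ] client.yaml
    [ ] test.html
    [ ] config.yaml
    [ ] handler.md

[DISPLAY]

>[-] project/                                         
   [x] types.json                                     
   [ ] models/                                        
     [ ] server.txt                                   
     [ ] index.css                                    
     [ ] database.yaml                                
   [ ] client.yaml                                    
   [ ] test.html                                      
   [ ] config.yaml                                    
   [ ] handler.md                                     
                                                      
                                                      
                                                      
                                                      
                                                      
                                                      
                                                      
                                                      
                                                      
                                                      
                                                      
                                                      
                                                      
                                                      


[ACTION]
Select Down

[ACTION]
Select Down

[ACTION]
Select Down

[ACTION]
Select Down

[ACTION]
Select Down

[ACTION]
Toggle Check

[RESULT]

 [-] project/                                         
   [x] types.json                                     
   [-] models/                                        
     [ ] server.txt                                   
     [ ] index.css                                    
>    [x] database.yaml                                
   [ ] client.yaml                                    
   [ ] test.html                                      
   [ ] config.yaml                                    
   [ ] handler.md                                     
                                                      
                                                      
                                                      
                                                      
                                                      
                                                      
                                                      
                                                      
                                                      
                                                      
                                                      
                                                      
                                                      
                                                      


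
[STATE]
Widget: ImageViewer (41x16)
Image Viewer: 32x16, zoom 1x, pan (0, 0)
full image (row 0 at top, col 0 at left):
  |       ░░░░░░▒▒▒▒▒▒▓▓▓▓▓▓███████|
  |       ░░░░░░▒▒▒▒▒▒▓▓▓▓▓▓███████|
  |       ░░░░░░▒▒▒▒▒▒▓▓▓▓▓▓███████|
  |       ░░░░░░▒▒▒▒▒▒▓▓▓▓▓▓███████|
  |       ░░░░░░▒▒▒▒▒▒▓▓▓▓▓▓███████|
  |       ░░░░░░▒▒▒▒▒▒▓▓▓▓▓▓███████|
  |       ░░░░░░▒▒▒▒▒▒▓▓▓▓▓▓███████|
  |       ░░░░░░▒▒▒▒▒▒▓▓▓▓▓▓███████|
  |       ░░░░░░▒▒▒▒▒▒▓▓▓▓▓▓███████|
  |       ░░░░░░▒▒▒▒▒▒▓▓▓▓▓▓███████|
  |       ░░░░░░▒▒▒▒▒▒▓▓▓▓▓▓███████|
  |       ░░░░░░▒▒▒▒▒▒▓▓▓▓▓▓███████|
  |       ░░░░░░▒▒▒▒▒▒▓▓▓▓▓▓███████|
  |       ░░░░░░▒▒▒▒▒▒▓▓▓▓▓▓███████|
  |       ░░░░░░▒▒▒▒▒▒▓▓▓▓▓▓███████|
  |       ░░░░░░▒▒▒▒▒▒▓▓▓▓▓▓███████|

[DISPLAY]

       ░░░░░░▒▒▒▒▒▒▓▓▓▓▓▓███████         
       ░░░░░░▒▒▒▒▒▒▓▓▓▓▓▓███████         
       ░░░░░░▒▒▒▒▒▒▓▓▓▓▓▓███████         
       ░░░░░░▒▒▒▒▒▒▓▓▓▓▓▓███████         
       ░░░░░░▒▒▒▒▒▒▓▓▓▓▓▓███████         
       ░░░░░░▒▒▒▒▒▒▓▓▓▓▓▓███████         
       ░░░░░░▒▒▒▒▒▒▓▓▓▓▓▓███████         
       ░░░░░░▒▒▒▒▒▒▓▓▓▓▓▓███████         
       ░░░░░░▒▒▒▒▒▒▓▓▓▓▓▓███████         
       ░░░░░░▒▒▒▒▒▒▓▓▓▓▓▓███████         
       ░░░░░░▒▒▒▒▒▒▓▓▓▓▓▓███████         
       ░░░░░░▒▒▒▒▒▒▓▓▓▓▓▓███████         
       ░░░░░░▒▒▒▒▒▒▓▓▓▓▓▓███████         
       ░░░░░░▒▒▒▒▒▒▓▓▓▓▓▓███████         
       ░░░░░░▒▒▒▒▒▒▓▓▓▓▓▓███████         
       ░░░░░░▒▒▒▒▒▒▓▓▓▓▓▓███████         


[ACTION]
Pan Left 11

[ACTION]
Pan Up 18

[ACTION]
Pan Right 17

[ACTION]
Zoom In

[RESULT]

░░░░░░░░░▒▒▒▒▒▒▒▒▒▒▒▒▓▓▓▓▓▓▓▓▓▓▓▓████████
░░░░░░░░░▒▒▒▒▒▒▒▒▒▒▒▒▓▓▓▓▓▓▓▓▓▓▓▓████████
░░░░░░░░░▒▒▒▒▒▒▒▒▒▒▒▒▓▓▓▓▓▓▓▓▓▓▓▓████████
░░░░░░░░░▒▒▒▒▒▒▒▒▒▒▒▒▓▓▓▓▓▓▓▓▓▓▓▓████████
░░░░░░░░░▒▒▒▒▒▒▒▒▒▒▒▒▓▓▓▓▓▓▓▓▓▓▓▓████████
░░░░░░░░░▒▒▒▒▒▒▒▒▒▒▒▒▓▓▓▓▓▓▓▓▓▓▓▓████████
░░░░░░░░░▒▒▒▒▒▒▒▒▒▒▒▒▓▓▓▓▓▓▓▓▓▓▓▓████████
░░░░░░░░░▒▒▒▒▒▒▒▒▒▒▒▒▓▓▓▓▓▓▓▓▓▓▓▓████████
░░░░░░░░░▒▒▒▒▒▒▒▒▒▒▒▒▓▓▓▓▓▓▓▓▓▓▓▓████████
░░░░░░░░░▒▒▒▒▒▒▒▒▒▒▒▒▓▓▓▓▓▓▓▓▓▓▓▓████████
░░░░░░░░░▒▒▒▒▒▒▒▒▒▒▒▒▓▓▓▓▓▓▓▓▓▓▓▓████████
░░░░░░░░░▒▒▒▒▒▒▒▒▒▒▒▒▓▓▓▓▓▓▓▓▓▓▓▓████████
░░░░░░░░░▒▒▒▒▒▒▒▒▒▒▒▒▓▓▓▓▓▓▓▓▓▓▓▓████████
░░░░░░░░░▒▒▒▒▒▒▒▒▒▒▒▒▓▓▓▓▓▓▓▓▓▓▓▓████████
░░░░░░░░░▒▒▒▒▒▒▒▒▒▒▒▒▓▓▓▓▓▓▓▓▓▓▓▓████████
░░░░░░░░░▒▒▒▒▒▒▒▒▒▒▒▒▓▓▓▓▓▓▓▓▓▓▓▓████████


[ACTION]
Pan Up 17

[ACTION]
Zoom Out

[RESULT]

▒▒▓▓▓▓▓▓███████                          
▒▒▓▓▓▓▓▓███████                          
▒▒▓▓▓▓▓▓███████                          
▒▒▓▓▓▓▓▓███████                          
▒▒▓▓▓▓▓▓███████                          
▒▒▓▓▓▓▓▓███████                          
▒▒▓▓▓▓▓▓███████                          
▒▒▓▓▓▓▓▓███████                          
▒▒▓▓▓▓▓▓███████                          
▒▒▓▓▓▓▓▓███████                          
▒▒▓▓▓▓▓▓███████                          
▒▒▓▓▓▓▓▓███████                          
▒▒▓▓▓▓▓▓███████                          
▒▒▓▓▓▓▓▓███████                          
▒▒▓▓▓▓▓▓███████                          
▒▒▓▓▓▓▓▓███████                          


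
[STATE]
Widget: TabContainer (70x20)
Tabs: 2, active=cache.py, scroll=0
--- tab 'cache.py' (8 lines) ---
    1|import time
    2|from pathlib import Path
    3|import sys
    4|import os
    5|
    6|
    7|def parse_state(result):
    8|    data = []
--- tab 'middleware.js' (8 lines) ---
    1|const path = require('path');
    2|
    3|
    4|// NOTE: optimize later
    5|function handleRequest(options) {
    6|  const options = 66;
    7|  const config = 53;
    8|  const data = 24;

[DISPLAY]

[cache.py]│ middleware.js                                             
──────────────────────────────────────────────────────────────────────
import time                                                           
from pathlib import Path                                              
import sys                                                            
import os                                                             
                                                                      
                                                                      
def parse_state(result):                                              
    data = []                                                         
                                                                      
                                                                      
                                                                      
                                                                      
                                                                      
                                                                      
                                                                      
                                                                      
                                                                      
                                                                      


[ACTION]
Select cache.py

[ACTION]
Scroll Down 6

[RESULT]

[cache.py]│ middleware.js                                             
──────────────────────────────────────────────────────────────────────
def parse_state(result):                                              
    data = []                                                         
                                                                      
                                                                      
                                                                      
                                                                      
                                                                      
                                                                      
                                                                      
                                                                      
                                                                      
                                                                      
                                                                      
                                                                      
                                                                      
                                                                      
                                                                      
                                                                      


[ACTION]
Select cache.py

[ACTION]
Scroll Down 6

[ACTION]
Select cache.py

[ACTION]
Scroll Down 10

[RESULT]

[cache.py]│ middleware.js                                             
──────────────────────────────────────────────────────────────────────
    data = []                                                         
                                                                      
                                                                      
                                                                      
                                                                      
                                                                      
                                                                      
                                                                      
                                                                      
                                                                      
                                                                      
                                                                      
                                                                      
                                                                      
                                                                      
                                                                      
                                                                      
                                                                      


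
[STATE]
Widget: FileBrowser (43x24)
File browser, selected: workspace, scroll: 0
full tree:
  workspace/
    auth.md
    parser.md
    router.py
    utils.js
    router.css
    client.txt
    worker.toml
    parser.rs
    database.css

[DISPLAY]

> [-] workspace/                           
    auth.md                                
    parser.md                              
    router.py                              
    utils.js                               
    router.css                             
    client.txt                             
    worker.toml                            
    parser.rs                              
    database.css                           
                                           
                                           
                                           
                                           
                                           
                                           
                                           
                                           
                                           
                                           
                                           
                                           
                                           
                                           


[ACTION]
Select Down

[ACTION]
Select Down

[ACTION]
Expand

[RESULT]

  [-] workspace/                           
    auth.md                                
  > parser.md                              
    router.py                              
    utils.js                               
    router.css                             
    client.txt                             
    worker.toml                            
    parser.rs                              
    database.css                           
                                           
                                           
                                           
                                           
                                           
                                           
                                           
                                           
                                           
                                           
                                           
                                           
                                           
                                           


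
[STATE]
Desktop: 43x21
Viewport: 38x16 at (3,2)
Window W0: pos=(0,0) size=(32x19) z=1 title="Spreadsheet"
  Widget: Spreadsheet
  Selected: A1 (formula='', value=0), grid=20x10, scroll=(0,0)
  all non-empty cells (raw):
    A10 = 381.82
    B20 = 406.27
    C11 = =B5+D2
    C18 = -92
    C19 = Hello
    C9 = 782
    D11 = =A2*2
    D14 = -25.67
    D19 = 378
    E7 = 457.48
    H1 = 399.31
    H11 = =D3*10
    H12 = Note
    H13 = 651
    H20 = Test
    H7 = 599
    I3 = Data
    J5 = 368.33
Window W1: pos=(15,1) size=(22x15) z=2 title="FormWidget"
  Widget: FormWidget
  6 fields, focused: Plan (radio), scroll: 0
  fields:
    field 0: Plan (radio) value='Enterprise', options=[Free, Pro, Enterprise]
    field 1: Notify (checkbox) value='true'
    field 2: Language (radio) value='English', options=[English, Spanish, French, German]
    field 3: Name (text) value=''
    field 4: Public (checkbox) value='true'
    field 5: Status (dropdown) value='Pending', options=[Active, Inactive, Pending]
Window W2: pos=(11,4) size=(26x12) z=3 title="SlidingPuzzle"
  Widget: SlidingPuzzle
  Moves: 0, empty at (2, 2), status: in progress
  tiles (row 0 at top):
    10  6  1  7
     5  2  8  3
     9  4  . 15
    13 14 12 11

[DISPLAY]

────────────┃ FormWidget         ┃    
:           ┠────────────────────┨    
     A  ┏━━━━━━━━━━━━━━━━━━━━━━━━┓    
--------┃ SlidingPuzzle          ┃    
1      [┠────────────────────────┨    
2       ┃┌────┬────┬────┬────┐   ┃    
3       ┃│ 10 │  6 │  1 │  7 │   ┃    
4       ┃├────┼────┼────┼────┤   ┃    
5       ┃│  5 │  2 │  8 │  3 │   ┃    
6       ┃├────┼────┼────┼────┤   ┃    
7       ┃│  9 │  4 │    │ 15 │   ┃    
8       ┃├────┼────┼────┼────┤   ┃    
9       ┃│ 13 │ 14 │ 12 │ 11 │   ┃    
0   381.┗━━━━━━━━━━━━━━━━━━━━━━━━┛    
1        0       0       0  ┃         
2        0       0       0  ┃         


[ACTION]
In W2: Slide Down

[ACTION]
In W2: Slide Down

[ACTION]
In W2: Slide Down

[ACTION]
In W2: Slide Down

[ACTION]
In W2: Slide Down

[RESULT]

────────────┃ FormWidget         ┃    
:           ┠────────────────────┨    
     A  ┏━━━━━━━━━━━━━━━━━━━━━━━━┓    
--------┃ SlidingPuzzle          ┃    
1      [┠────────────────────────┨    
2       ┃┌────┬────┬────┬────┐   ┃    
3       ┃│ 10 │  6 │    │  7 │   ┃    
4       ┃├────┼────┼────┼────┤   ┃    
5       ┃│  5 │  2 │  1 │  3 │   ┃    
6       ┃├────┼────┼────┼────┤   ┃    
7       ┃│  9 │  4 │  8 │ 15 │   ┃    
8       ┃├────┼────┼────┼────┤   ┃    
9       ┃│ 13 │ 14 │ 12 │ 11 │   ┃    
0   381.┗━━━━━━━━━━━━━━━━━━━━━━━━┛    
1        0       0       0  ┃         
2        0       0       0  ┃         


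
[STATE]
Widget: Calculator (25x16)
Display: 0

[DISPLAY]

                        0
┌───┬───┬───┬───┐        
│ 7 │ 8 │ 9 │ ÷ │        
├───┼───┼───┼───┤        
│ 4 │ 5 │ 6 │ × │        
├───┼───┼───┼───┤        
│ 1 │ 2 │ 3 │ - │        
├───┼───┼───┼───┤        
│ 0 │ . │ = │ + │        
├───┼───┼───┼───┤        
│ C │ MC│ MR│ M+│        
└───┴───┴───┴───┘        
                         
                         
                         
                         


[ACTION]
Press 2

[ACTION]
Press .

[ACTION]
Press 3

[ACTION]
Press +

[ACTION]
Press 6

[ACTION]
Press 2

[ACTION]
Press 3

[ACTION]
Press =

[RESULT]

                    625.3
┌───┬───┬───┬───┐        
│ 7 │ 8 │ 9 │ ÷ │        
├───┼───┼───┼───┤        
│ 4 │ 5 │ 6 │ × │        
├───┼───┼───┼───┤        
│ 1 │ 2 │ 3 │ - │        
├───┼───┼───┼───┤        
│ 0 │ . │ = │ + │        
├───┼───┼───┼───┤        
│ C │ MC│ MR│ M+│        
└───┴───┴───┴───┘        
                         
                         
                         
                         


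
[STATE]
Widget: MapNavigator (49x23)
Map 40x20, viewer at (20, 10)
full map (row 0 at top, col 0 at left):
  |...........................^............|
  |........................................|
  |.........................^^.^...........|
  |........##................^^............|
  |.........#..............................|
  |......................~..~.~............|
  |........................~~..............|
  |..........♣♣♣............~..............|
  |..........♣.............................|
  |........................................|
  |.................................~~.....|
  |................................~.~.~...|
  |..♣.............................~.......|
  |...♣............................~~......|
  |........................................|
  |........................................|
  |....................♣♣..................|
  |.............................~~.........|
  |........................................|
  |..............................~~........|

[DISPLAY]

                                                 
    ...........................^............     
    ........................................     
    .........................^^.^...........     
    ........##................^^............     
    .........#..............................     
    ......................~..~.~............     
    ........................~~..............     
    ..........♣♣♣............~..............     
    ..........♣.............................     
    ........................................     
    ....................@............~~.....     
    ................................~.~.~...     
    ..♣.............................~.......     
    ...♣............................~~......     
    ........................................     
    ........................................     
    ....................♣♣..................     
    .............................~~.........     
    ........................................     
    ..............................~~........     
                                                 
                                                 


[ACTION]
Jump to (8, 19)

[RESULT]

                ..........♣......................
                .................................
                .................................
                ................................~
                ..♣.............................~
                ...♣............................~
                .................................
                .................................
                ....................♣♣...........
                .............................~~..
                .................................
                ........@.....................~~.
                                                 
                                                 
                                                 
                                                 
                                                 
                                                 
                                                 
                                                 
                                                 
                                                 
                                                 


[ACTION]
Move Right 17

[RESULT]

.........♣.............................          
.......................................          
................................~~.....          
...............................~.~.~...          
.♣.............................~.......          
..♣............................~~......          
.......................................          
.......................................          
...................♣♣..................          
............................~~.........          
.......................................          
........................@....~~........          
                                                 
                                                 
                                                 
                                                 
                                                 
                                                 
                                                 
                                                 
                                                 
                                                 
                                                 


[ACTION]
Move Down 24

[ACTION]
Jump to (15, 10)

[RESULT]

                                                 
         ...........................^............
         ........................................
         .........................^^.^...........
         ........##................^^............
         .........#..............................
         ......................~..~.~............
         ........................~~..............
         ..........♣♣♣............~..............
         ..........♣.............................
         ........................................
         ...............@.................~~.....
         ................................~.~.~...
         ..♣.............................~.......
         ...♣............................~~......
         ........................................
         ........................................
         ....................♣♣..................
         .............................~~.........
         ........................................
         ..............................~~........
                                                 
                                                 


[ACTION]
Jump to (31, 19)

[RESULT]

...♣.............................                
.................................                
..........................~~.....                
.........................~.~.~...                
.........................~.......                
.........................~~......                
.................................                
.................................                
.............♣♣..................                
......................~~.........                
.................................                
.......................~@........                
                                                 
                                                 
                                                 
                                                 
                                                 
                                                 
                                                 
                                                 
                                                 
                                                 
                                                 


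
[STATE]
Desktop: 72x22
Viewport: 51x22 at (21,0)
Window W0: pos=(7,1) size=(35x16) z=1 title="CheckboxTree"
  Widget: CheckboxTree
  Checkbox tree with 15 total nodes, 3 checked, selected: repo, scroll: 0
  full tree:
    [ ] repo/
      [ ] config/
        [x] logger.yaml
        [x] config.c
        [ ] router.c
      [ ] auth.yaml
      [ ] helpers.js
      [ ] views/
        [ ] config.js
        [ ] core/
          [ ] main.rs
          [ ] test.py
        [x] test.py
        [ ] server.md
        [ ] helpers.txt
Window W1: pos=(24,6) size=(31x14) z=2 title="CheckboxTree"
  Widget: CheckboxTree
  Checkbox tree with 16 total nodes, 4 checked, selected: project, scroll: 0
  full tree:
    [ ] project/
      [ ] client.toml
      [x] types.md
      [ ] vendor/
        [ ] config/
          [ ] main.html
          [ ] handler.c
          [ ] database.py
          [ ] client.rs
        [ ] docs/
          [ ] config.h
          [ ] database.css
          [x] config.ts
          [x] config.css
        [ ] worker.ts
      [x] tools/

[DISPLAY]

                                                   
━━━━━━━━━━━━━━━━━━━━┓                              
                    ┃                              
────────────────────┨                              
                    ┃                              
/                   ┃                              
er.┏━━━━━━━━━━━━━━━━━━━━━━━━━━━━━┓                 
ig.┃ CheckboxTree                ┃                 
er.┠─────────────────────────────┨                 
aml┃>[-] project/                ┃                 
s.j┃   [ ] client.toml           ┃                 
   ┃   [x] types.md              ┃                 
ig.┃   [-] vendor/               ┃                 
/  ┃     [ ] config/             ┃                 
in.┃       [ ] main.html         ┃                 
st.┃       [ ] handler.c         ┃                 
━━━┃       [ ] database.py       ┃                 
   ┃       [ ] client.rs         ┃                 
   ┃     [-] docs/               ┃                 
   ┗━━━━━━━━━━━━━━━━━━━━━━━━━━━━━┛                 
                                                   
                                                   


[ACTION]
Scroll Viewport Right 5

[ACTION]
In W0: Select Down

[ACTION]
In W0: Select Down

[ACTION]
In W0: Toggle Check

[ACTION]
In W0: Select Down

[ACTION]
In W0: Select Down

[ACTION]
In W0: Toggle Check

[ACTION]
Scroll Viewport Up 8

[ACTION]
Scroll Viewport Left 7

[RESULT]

                                                   
━━━━━━━━━━━━━━━━━━━━━━━━━━━┓                       
boxTree                    ┃                       
───────────────────────────┨                       
epo/                       ┃                       
 config/                   ┃                       
 ] logger.┏━━━━━━━━━━━━━━━━━━━━━━━━━━━━━┓          
x] config.┃ CheckboxTree                ┃          
x] router.┠─────────────────────────────┨          
 auth.yaml┃>[-] project/                ┃          
 helpers.j┃   [ ] client.toml           ┃          
 views/   ┃   [x] types.md              ┃          
 ] config.┃   [-] vendor/               ┃          
 ] core/  ┃     [ ] config/             ┃          
 [ ] main.┃       [ ] main.html         ┃          
 [ ] test.┃       [ ] handler.c         ┃          
━━━━━━━━━━┃       [ ] database.py       ┃          
          ┃       [ ] client.rs         ┃          
          ┃     [-] docs/               ┃          
          ┗━━━━━━━━━━━━━━━━━━━━━━━━━━━━━┛          
                                                   
                                                   


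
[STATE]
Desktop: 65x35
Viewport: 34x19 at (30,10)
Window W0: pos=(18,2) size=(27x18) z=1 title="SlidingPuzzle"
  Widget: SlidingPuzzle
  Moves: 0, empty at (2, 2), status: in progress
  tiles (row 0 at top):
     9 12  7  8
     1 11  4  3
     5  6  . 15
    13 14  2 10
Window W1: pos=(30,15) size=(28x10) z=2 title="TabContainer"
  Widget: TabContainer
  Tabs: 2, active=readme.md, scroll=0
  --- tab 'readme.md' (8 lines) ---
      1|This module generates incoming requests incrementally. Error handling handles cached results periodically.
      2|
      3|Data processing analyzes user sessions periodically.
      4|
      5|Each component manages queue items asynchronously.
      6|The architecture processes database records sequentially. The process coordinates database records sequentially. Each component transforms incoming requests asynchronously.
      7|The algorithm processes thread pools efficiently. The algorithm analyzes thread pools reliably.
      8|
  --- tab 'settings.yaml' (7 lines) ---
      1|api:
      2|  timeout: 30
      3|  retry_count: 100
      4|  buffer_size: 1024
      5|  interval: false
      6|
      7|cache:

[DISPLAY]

    │ 15 │    ┃                   
────┼────┤    ┃                   
  2 │ 10 │    ┃                   
────┴────┘    ┃                   
              ┃                   
┏━━━━━━━━━━━━━━━━━━━━━━━━━━┓      
┃ TabContainer             ┃      
┠──────────────────────────┨      
┃[readme.md]│ settings.yaml┃      
┃──────────────────────────┃      
┃This module generates inco┃      
┃                          ┃      
┃Data processing analyzes u┃      
┃                          ┃      
┗━━━━━━━━━━━━━━━━━━━━━━━━━━┛      
                                  
                                  
                                  
                                  


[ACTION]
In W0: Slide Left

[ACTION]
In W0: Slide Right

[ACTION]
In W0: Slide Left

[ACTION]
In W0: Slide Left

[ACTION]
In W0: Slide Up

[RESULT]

 15 │ 10 │    ┃                   
────┼────┤    ┃                   
  2 │    │    ┃                   
────┴────┘    ┃                   
              ┃                   
┏━━━━━━━━━━━━━━━━━━━━━━━━━━┓      
┃ TabContainer             ┃      
┠──────────────────────────┨      
┃[readme.md]│ settings.yaml┃      
┃──────────────────────────┃      
┃This module generates inco┃      
┃                          ┃      
┃Data processing analyzes u┃      
┃                          ┃      
┗━━━━━━━━━━━━━━━━━━━━━━━━━━┛      
                                  
                                  
                                  
                                  


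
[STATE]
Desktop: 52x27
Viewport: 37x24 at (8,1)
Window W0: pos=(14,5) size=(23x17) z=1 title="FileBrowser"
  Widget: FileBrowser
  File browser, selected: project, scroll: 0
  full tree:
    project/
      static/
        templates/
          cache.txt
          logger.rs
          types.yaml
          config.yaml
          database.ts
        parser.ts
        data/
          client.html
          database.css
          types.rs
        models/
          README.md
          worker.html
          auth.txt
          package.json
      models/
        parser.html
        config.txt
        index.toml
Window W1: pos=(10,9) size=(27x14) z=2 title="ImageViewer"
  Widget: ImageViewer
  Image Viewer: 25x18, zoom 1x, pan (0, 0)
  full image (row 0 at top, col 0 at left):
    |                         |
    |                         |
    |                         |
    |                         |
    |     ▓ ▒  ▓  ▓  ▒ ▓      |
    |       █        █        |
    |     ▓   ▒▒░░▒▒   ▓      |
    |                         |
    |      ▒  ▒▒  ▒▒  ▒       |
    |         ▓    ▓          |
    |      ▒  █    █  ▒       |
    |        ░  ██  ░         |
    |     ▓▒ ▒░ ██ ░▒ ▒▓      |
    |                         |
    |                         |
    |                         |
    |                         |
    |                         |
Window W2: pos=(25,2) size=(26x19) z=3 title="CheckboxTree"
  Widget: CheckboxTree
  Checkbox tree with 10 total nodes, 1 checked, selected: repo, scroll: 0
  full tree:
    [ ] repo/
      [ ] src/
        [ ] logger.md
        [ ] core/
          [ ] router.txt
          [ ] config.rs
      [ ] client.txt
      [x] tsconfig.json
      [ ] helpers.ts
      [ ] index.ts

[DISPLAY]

                                     
                 ┏━━━━━━━━━━━━━━━━━━━
                 ┃ CheckboxTree      
                 ┠───────────────────
      ┏━━━━━━━━━━┃>[-] repo/         
      ┃ FileBrows┃   [ ] src/        
      ┠──────────┃     [ ] logger.md 
      ┃> [-] proj┃     [ ] core/     
  ┏━━━━━━━━━━━━━━┃       [ ] router.t
  ┃ ImageViewer  ┃       [ ] config.r
  ┠──────────────┃   [ ] client.txt  
  ┃              ┃   [x] tsconfig.jso
  ┃              ┃   [ ] helpers.ts  
  ┃              ┃   [ ] index.ts    
  ┃              ┃                   
  ┃     ▓ ▒  ▓  ▓┃                   
  ┃       █      ┃                   
  ┃     ▓   ▒▒░░▒┃                   
  ┃              ┃                   
  ┃      ▒  ▒▒  ▒┗━━━━━━━━━━━━━━━━━━━
  ┃         ▓    ▓          ┃        
  ┗━━━━━━━━━━━━━━━━━━━━━━━━━┛        
                                     
                                     


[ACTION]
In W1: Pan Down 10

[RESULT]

                                     
                 ┏━━━━━━━━━━━━━━━━━━━
                 ┃ CheckboxTree      
                 ┠───────────────────
      ┏━━━━━━━━━━┃>[-] repo/         
      ┃ FileBrows┃   [ ] src/        
      ┠──────────┃     [ ] logger.md 
      ┃> [-] proj┃     [ ] core/     
  ┏━━━━━━━━━━━━━━┃       [ ] router.t
  ┃ ImageViewer  ┃       [ ] config.r
  ┠──────────────┃   [ ] client.txt  
  ┃      ▒  █    ┃   [x] tsconfig.jso
  ┃        ░  ██ ┃   [ ] helpers.ts  
  ┃     ▓▒ ▒░ ██ ┃   [ ] index.ts    
  ┃              ┃                   
  ┃              ┃                   
  ┃              ┃                   
  ┃              ┃                   
  ┃              ┃                   
  ┃              ┗━━━━━━━━━━━━━━━━━━━
  ┃                         ┃        
  ┗━━━━━━━━━━━━━━━━━━━━━━━━━┛        
                                     
                                     


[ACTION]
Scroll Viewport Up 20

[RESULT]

                                     
                                     
                 ┏━━━━━━━━━━━━━━━━━━━
                 ┃ CheckboxTree      
                 ┠───────────────────
      ┏━━━━━━━━━━┃>[-] repo/         
      ┃ FileBrows┃   [ ] src/        
      ┠──────────┃     [ ] logger.md 
      ┃> [-] proj┃     [ ] core/     
  ┏━━━━━━━━━━━━━━┃       [ ] router.t
  ┃ ImageViewer  ┃       [ ] config.r
  ┠──────────────┃   [ ] client.txt  
  ┃      ▒  █    ┃   [x] tsconfig.jso
  ┃        ░  ██ ┃   [ ] helpers.ts  
  ┃     ▓▒ ▒░ ██ ┃   [ ] index.ts    
  ┃              ┃                   
  ┃              ┃                   
  ┃              ┃                   
  ┃              ┃                   
  ┃              ┃                   
  ┃              ┗━━━━━━━━━━━━━━━━━━━
  ┃                         ┃        
  ┗━━━━━━━━━━━━━━━━━━━━━━━━━┛        
                                     


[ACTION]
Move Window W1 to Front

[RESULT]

                                     
                                     
                 ┏━━━━━━━━━━━━━━━━━━━
                 ┃ CheckboxTree      
                 ┠───────────────────
      ┏━━━━━━━━━━┃>[-] repo/         
      ┃ FileBrows┃   [ ] src/        
      ┠──────────┃     [ ] logger.md 
      ┃> [-] proj┃     [ ] core/     
  ┏━━━━━━━━━━━━━━━━━━━━━━━━━┓router.t
  ┃ ImageViewer             ┃config.r
  ┠─────────────────────────┨nt.txt  
  ┃      ▒  █    █  ▒       ┃nfig.jso
  ┃        ░  ██  ░         ┃ers.ts  
  ┃     ▓▒ ▒░ ██ ░▒ ▒▓      ┃x.ts    
  ┃                         ┃        
  ┃                         ┃        
  ┃                         ┃        
  ┃                         ┃        
  ┃                         ┃        
  ┃                         ┃━━━━━━━━
  ┃                         ┃        
  ┗━━━━━━━━━━━━━━━━━━━━━━━━━┛        
                                     
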